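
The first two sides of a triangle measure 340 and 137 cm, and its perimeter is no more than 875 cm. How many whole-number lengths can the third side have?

195

Triangle inequality: 203 < x < 477. Perimeter ≤ 875 gives x ≤ 875 − 340 − 137 = 398.
So 203 < x ≤ 398; integers 204 through 398: 195 values.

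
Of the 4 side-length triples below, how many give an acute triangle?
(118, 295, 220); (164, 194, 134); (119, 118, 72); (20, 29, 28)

(118,295,220): 118²+220² = 62324 < 87025 = 295² → obtuse
(164,194,134): 134²+164² = 44852 > 37636 = 194² → acute
(119,118,72): 72²+118² = 19108 > 14161 = 119² → acute
(20,29,28): 20²+28² = 1184 > 841 = 29² → acute
3 of the 4 are acute.

3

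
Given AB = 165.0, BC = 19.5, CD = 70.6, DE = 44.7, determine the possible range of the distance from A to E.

30.2 ≤ AE ≤ 299.8

The maximum is all hops collinear in one direction: 165.0 + 19.5 + 70.6 + 44.7 = 299.8.
The longest hop is 165.0; the others sum to 134.8. Folding the others back against it leaves at least 165.0 − 134.8 = 30.2.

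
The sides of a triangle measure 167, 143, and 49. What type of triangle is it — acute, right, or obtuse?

obtuse

Compare the square of the longest side to the sum of squares of the other two: 49² + 143² = 22850 < 27889 = 167².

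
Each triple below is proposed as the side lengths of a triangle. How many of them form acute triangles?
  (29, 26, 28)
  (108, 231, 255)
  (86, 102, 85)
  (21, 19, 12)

3

(29,26,28): 26²+28² = 1460 > 841 = 29² → acute
(108,231,255): 108²+231² = 65025 = 255² → right
(86,102,85): 85²+86² = 14621 > 10404 = 102² → acute
(21,19,12): 12²+19² = 505 > 441 = 21² → acute
3 of the 4 are acute.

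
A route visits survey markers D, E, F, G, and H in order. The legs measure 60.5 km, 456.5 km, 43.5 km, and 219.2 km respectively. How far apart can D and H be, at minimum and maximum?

The maximum is all hops collinear in one direction: 60.5 + 456.5 + 43.5 + 219.2 = 779.7.
The longest hop is 456.5; the others sum to 323.2. Folding the others back against it leaves at least 456.5 − 323.2 = 133.3.

133.3 ≤ DH ≤ 779.7 km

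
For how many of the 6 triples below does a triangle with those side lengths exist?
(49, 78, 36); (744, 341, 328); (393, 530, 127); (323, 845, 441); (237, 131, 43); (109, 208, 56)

(36,49,78): 36+49 > 78 → valid
(328,341,744): 328+341 ≤ 744 → not valid
(127,393,530): 127+393 ≤ 530 → not valid
(323,441,845): 323+441 ≤ 845 → not valid
(43,131,237): 43+131 ≤ 237 → not valid
(56,109,208): 56+109 ≤ 208 → not valid
1 of the 6 triples forms a triangle.

1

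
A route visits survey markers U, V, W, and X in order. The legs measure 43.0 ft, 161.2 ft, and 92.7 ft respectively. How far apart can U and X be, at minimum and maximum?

25.5 ≤ UX ≤ 296.9 ft

The maximum is all hops collinear in one direction: 43.0 + 161.2 + 92.7 = 296.9.
The longest hop is 161.2; the others sum to 135.7. Folding the others back against it leaves at least 161.2 − 135.7 = 25.5.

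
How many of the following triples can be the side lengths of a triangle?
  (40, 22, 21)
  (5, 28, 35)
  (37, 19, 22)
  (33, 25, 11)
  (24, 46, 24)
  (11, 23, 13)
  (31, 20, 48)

(21,22,40): 21+22 > 40 → valid
(5,28,35): 5+28 ≤ 35 → not valid
(19,22,37): 19+22 > 37 → valid
(11,25,33): 11+25 > 33 → valid
(24,24,46): 24+24 > 46 → valid
(11,13,23): 11+13 > 23 → valid
(20,31,48): 20+31 > 48 → valid
6 of the 7 triples form a triangle.

6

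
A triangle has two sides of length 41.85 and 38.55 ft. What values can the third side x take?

By the triangle inequality, x must be less than 41.85 + 38.55 = 80.40 and greater than |41.85 − 38.55| = 3.30.

3.30 < x < 80.40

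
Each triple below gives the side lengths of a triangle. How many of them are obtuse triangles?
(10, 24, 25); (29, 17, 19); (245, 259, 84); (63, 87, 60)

1

(10,24,25): 10²+24² = 676 > 625 = 25² → acute
(29,17,19): 17²+19² = 650 < 841 = 29² → obtuse
(245,259,84): 84²+245² = 67081 = 259² → right
(63,87,60): 60²+63² = 7569 = 87² → right
1 of the 4 is obtuse.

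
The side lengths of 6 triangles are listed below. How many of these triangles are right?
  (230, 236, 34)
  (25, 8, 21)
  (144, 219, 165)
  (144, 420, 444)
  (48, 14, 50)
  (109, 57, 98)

3

(230,236,34): 34²+230² = 54056 < 55696 = 236² → obtuse
(25,8,21): 8²+21² = 505 < 625 = 25² → obtuse
(144,219,165): 144²+165² = 47961 = 219² → right
(144,420,444): 144²+420² = 197136 = 444² → right
(48,14,50): 14²+48² = 2500 = 50² → right
(109,57,98): 57²+98² = 12853 > 11881 = 109² → acute
3 of the 6 are right.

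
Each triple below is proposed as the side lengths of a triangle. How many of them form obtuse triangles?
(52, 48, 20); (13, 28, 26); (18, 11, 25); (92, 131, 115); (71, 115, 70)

2

(52,48,20): 20²+48² = 2704 = 52² → right
(13,28,26): 13²+26² = 845 > 784 = 28² → acute
(18,11,25): 11²+18² = 445 < 625 = 25² → obtuse
(92,131,115): 92²+115² = 21689 > 17161 = 131² → acute
(71,115,70): 70²+71² = 9941 < 13225 = 115² → obtuse
2 of the 5 are obtuse.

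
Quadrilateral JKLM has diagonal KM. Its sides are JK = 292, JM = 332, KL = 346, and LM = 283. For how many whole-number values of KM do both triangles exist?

From triangle JKM: 40 < KM < 624.
From triangle LKM: 63 < KM < 629.
Intersection: 63 < KM < 624, so integers 64 through 623: 560 values.

560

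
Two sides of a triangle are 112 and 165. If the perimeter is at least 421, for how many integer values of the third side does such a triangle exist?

133

Triangle inequality: 53 < x < 277. Perimeter ≥ 421 gives x ≥ 421 − 112 − 165 = 144.
So 144 ≤ x < 277; integers 144 through 276: 133 values.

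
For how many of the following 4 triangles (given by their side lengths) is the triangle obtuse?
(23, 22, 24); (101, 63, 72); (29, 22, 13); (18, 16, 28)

(23,22,24): 22²+23² = 1013 > 576 = 24² → acute
(101,63,72): 63²+72² = 9153 < 10201 = 101² → obtuse
(29,22,13): 13²+22² = 653 < 841 = 29² → obtuse
(18,16,28): 16²+18² = 580 < 784 = 28² → obtuse
3 of the 4 are obtuse.

3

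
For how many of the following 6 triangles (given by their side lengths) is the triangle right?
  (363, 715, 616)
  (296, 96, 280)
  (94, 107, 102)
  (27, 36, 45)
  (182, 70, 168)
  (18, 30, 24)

5

(363,715,616): 363²+616² = 511225 = 715² → right
(296,96,280): 96²+280² = 87616 = 296² → right
(94,107,102): 94²+102² = 19240 > 11449 = 107² → acute
(27,36,45): 27²+36² = 2025 = 45² → right
(182,70,168): 70²+168² = 33124 = 182² → right
(18,30,24): 18²+24² = 900 = 30² → right
5 of the 6 are right.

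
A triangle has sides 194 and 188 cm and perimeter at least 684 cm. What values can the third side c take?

302 ≤ c < 382

Triangle inequality alone gives 6 < c < 382.
The perimeter condition gives c ≥ 684 − 194 − 188 = 302.
Intersecting the two: 302 ≤ c < 382.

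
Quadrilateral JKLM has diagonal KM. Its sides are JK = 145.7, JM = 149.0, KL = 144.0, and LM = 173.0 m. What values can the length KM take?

29.0 < KM < 294.7

From triangle JKM: |145.7 − 149.0| < KM < 145.7 + 149.0, i.e. 3.3 < KM < 294.7.
From triangle LKM: 29.0 < KM < 317.0.
Both must hold, so KM lies in the intersection.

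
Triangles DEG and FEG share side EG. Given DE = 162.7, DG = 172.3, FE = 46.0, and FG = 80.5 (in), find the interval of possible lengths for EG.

34.5 < EG < 126.5

From triangle DEG: |162.7 − 172.3| < EG < 162.7 + 172.3, i.e. 9.6 < EG < 335.0.
From triangle FEG: 34.5 < EG < 126.5.
Both must hold, so EG lies in the intersection.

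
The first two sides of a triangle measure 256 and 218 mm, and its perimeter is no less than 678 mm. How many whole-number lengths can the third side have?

270

Triangle inequality: 38 < x < 474. Perimeter ≥ 678 gives x ≥ 678 − 256 − 218 = 204.
So 204 ≤ x < 474; integers 204 through 473: 270 values.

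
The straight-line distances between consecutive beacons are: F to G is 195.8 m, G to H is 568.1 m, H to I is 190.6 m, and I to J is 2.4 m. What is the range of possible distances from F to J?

179.3 ≤ FJ ≤ 956.9 m

The maximum is all hops collinear in one direction: 195.8 + 568.1 + 190.6 + 2.4 = 956.9.
The longest hop is 568.1; the others sum to 388.8. Folding the others back against it leaves at least 568.1 − 388.8 = 179.3.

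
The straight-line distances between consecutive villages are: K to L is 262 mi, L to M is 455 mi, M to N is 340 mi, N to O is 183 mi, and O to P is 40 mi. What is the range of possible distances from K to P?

The maximum is all hops collinear in one direction: 262 + 455 + 340 + 183 + 40 = 1280.
The longest hop is 455; the others sum to 825. Since 455 ≤ 825, the path can fold back on itself completely, so the minimum distance is 0.

0 ≤ KP ≤ 1280 mi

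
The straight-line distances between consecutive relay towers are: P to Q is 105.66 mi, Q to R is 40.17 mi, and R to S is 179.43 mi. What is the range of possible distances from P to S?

The maximum is all hops collinear in one direction: 105.66 + 40.17 + 179.43 = 325.26.
The longest hop is 179.43; the others sum to 145.83. Folding the others back against it leaves at least 179.43 − 145.83 = 33.60.

33.60 ≤ PS ≤ 325.26 mi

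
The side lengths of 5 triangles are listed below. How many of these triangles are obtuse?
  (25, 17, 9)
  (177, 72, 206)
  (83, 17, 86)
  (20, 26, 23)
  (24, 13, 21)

(25,17,9): 9²+17² = 370 < 625 = 25² → obtuse
(177,72,206): 72²+177² = 36513 < 42436 = 206² → obtuse
(83,17,86): 17²+83² = 7178 < 7396 = 86² → obtuse
(20,26,23): 20²+23² = 929 > 676 = 26² → acute
(24,13,21): 13²+21² = 610 > 576 = 24² → acute
3 of the 5 are obtuse.

3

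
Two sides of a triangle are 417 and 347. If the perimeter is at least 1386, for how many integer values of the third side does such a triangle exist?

142

Triangle inequality: 70 < x < 764. Perimeter ≥ 1386 gives x ≥ 1386 − 417 − 347 = 622.
So 622 ≤ x < 764; integers 622 through 763: 142 values.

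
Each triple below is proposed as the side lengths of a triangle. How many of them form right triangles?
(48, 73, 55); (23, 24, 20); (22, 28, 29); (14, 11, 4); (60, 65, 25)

(48,73,55): 48²+55² = 5329 = 73² → right
(23,24,20): 20²+23² = 929 > 576 = 24² → acute
(22,28,29): 22²+28² = 1268 > 841 = 29² → acute
(14,11,4): 4²+11² = 137 < 196 = 14² → obtuse
(60,65,25): 25²+60² = 4225 = 65² → right
2 of the 5 are right.

2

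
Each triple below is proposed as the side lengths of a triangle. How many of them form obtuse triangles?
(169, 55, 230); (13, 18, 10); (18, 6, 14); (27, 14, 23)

3

(169,55,230): 55+169 ≤ 230, not a triangle
(13,18,10): 10²+13² = 269 < 324 = 18² → obtuse
(18,6,14): 6²+14² = 232 < 324 = 18² → obtuse
(27,14,23): 14²+23² = 725 < 729 = 27² → obtuse
3 of the 4 are obtuse.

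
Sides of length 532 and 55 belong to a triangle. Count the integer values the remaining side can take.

109

The third side lies in the open interval (477, 587).
Integers from 478 to 586 inclusive: 586 − 478 + 1 = 109.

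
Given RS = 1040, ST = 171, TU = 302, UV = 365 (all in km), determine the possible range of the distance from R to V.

The maximum is all hops collinear in one direction: 1040 + 171 + 302 + 365 = 1878.
The longest hop is 1040; the others sum to 838. Folding the others back against it leaves at least 1040 − 838 = 202.

202 ≤ RV ≤ 1878 km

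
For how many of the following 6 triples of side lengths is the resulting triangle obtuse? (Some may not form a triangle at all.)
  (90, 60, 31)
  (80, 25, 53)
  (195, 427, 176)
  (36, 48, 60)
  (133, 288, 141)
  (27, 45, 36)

1

(90,60,31): 31²+60² = 4561 < 8100 = 90² → obtuse
(80,25,53): 25+53 ≤ 80, not a triangle
(195,427,176): 176+195 ≤ 427, not a triangle
(36,48,60): 36²+48² = 3600 = 60² → right
(133,288,141): 133+141 ≤ 288, not a triangle
(27,45,36): 27²+36² = 2025 = 45² → right
1 of the 6 is obtuse.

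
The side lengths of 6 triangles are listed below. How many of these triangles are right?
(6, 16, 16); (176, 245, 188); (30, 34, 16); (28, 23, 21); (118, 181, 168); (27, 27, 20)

1

(6,16,16): 6²+16² = 292 > 256 = 16² → acute
(176,245,188): 176²+188² = 66320 > 60025 = 245² → acute
(30,34,16): 16²+30² = 1156 = 34² → right
(28,23,21): 21²+23² = 970 > 784 = 28² → acute
(118,181,168): 118²+168² = 42148 > 32761 = 181² → acute
(27,27,20): 20²+27² = 1129 > 729 = 27² → acute
1 of the 6 is right.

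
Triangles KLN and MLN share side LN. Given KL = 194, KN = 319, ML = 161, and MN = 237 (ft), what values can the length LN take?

125 < LN < 398

From triangle KLN: |194 − 319| < LN < 194 + 319, i.e. 125 < LN < 513.
From triangle MLN: 76 < LN < 398.
Both must hold, so LN lies in the intersection.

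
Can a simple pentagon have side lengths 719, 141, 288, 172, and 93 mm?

For a pentagon, each side must be shorter than the sum of the others.
Here the longest side is 719, but the remaining 4 sides sum to only 694.

No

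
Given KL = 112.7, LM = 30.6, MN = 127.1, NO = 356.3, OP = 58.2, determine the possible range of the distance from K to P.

27.7 ≤ KP ≤ 684.9

The maximum is all hops collinear in one direction: 112.7 + 30.6 + 127.1 + 356.3 + 58.2 = 684.9.
The longest hop is 356.3; the others sum to 328.6. Folding the others back against it leaves at least 356.3 − 328.6 = 27.7.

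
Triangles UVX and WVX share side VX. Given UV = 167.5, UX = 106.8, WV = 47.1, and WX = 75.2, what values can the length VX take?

From triangle UVX: |167.5 − 106.8| < VX < 167.5 + 106.8, i.e. 60.7 < VX < 274.3.
From triangle WVX: 28.1 < VX < 122.3.
Both must hold, so VX lies in the intersection.

60.7 < VX < 122.3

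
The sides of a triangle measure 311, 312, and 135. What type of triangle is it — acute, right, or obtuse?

Compare the square of the longest side to the sum of squares of the other two: 135² + 311² = 114946 > 97344 = 312².

acute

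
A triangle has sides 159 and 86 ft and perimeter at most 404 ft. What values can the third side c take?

73 < c ≤ 159

Triangle inequality alone gives 73 < c < 245.
The perimeter condition gives c ≤ 404 − 159 − 86 = 159.
Intersecting the two: 73 < c ≤ 159.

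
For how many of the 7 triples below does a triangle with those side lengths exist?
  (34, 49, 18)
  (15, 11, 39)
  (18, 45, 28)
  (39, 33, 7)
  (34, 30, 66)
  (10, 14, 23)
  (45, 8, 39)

(18,34,49): 18+34 > 49 → valid
(11,15,39): 11+15 ≤ 39 → not valid
(18,28,45): 18+28 > 45 → valid
(7,33,39): 7+33 > 39 → valid
(30,34,66): 30+34 ≤ 66 → not valid
(10,14,23): 10+14 > 23 → valid
(8,39,45): 8+39 > 45 → valid
5 of the 7 triples form a triangle.

5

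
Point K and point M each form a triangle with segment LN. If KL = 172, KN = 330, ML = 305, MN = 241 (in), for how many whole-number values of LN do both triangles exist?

343

From triangle KLN: 158 < LN < 502.
From triangle MLN: 64 < LN < 546.
Intersection: 158 < LN < 502, so integers 159 through 501: 343 values.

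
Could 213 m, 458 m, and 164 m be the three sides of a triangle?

The longest side is 458, but the other two sum to only 377.
377 < 458, so the triangle inequality fails.

No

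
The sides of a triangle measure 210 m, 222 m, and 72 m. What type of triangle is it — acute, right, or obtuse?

right

Compare the square of the longest side to the sum of squares of the other two: 72² + 210² = 49284 = 222².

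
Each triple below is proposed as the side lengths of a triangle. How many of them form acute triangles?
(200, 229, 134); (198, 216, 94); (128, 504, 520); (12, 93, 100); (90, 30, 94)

(200,229,134): 134²+200² = 57956 > 52441 = 229² → acute
(198,216,94): 94²+198² = 48040 > 46656 = 216² → acute
(128,504,520): 128²+504² = 270400 = 520² → right
(12,93,100): 12²+93² = 8793 < 10000 = 100² → obtuse
(90,30,94): 30²+90² = 9000 > 8836 = 94² → acute
3 of the 5 are acute.

3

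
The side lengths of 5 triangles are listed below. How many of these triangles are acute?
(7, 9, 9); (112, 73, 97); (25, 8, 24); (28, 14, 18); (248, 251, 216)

4

(7,9,9): 7²+9² = 130 > 81 = 9² → acute
(112,73,97): 73²+97² = 14738 > 12544 = 112² → acute
(25,8,24): 8²+24² = 640 > 625 = 25² → acute
(28,14,18): 14²+18² = 520 < 784 = 28² → obtuse
(248,251,216): 216²+248² = 108160 > 63001 = 251² → acute
4 of the 5 are acute.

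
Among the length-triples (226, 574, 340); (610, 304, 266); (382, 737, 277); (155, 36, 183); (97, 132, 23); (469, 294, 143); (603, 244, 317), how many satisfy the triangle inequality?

(226,340,574): 226+340 ≤ 574 → not valid
(266,304,610): 266+304 ≤ 610 → not valid
(277,382,737): 277+382 ≤ 737 → not valid
(36,155,183): 36+155 > 183 → valid
(23,97,132): 23+97 ≤ 132 → not valid
(143,294,469): 143+294 ≤ 469 → not valid
(244,317,603): 244+317 ≤ 603 → not valid
1 of the 7 triples forms a triangle.

1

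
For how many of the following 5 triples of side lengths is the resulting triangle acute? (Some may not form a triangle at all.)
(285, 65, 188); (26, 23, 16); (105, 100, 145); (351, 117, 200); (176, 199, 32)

1

(285,65,188): 65+188 ≤ 285, not a triangle
(26,23,16): 16²+23² = 785 > 676 = 26² → acute
(105,100,145): 100²+105² = 21025 = 145² → right
(351,117,200): 117+200 ≤ 351, not a triangle
(176,199,32): 32²+176² = 32000 < 39601 = 199² → obtuse
1 of the 5 is acute.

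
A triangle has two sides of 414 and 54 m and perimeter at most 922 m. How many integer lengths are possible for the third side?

94

Triangle inequality: 360 < x < 468. Perimeter ≤ 922 gives x ≤ 922 − 414 − 54 = 454.
So 360 < x ≤ 454; integers 361 through 454: 94 values.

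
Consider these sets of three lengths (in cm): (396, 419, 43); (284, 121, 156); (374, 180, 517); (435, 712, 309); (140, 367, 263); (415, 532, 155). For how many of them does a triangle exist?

5

(43,396,419): 43+396 > 419 → valid
(121,156,284): 121+156 ≤ 284 → not valid
(180,374,517): 180+374 > 517 → valid
(309,435,712): 309+435 > 712 → valid
(140,263,367): 140+263 > 367 → valid
(155,415,532): 155+415 > 532 → valid
5 of the 6 triples form a triangle.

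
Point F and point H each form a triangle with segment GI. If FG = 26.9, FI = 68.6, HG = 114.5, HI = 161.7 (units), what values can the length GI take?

47.2 < GI < 95.5

From triangle FGI: |26.9 − 68.6| < GI < 26.9 + 68.6, i.e. 41.7 < GI < 95.5.
From triangle HGI: 47.2 < GI < 276.2.
Both must hold, so GI lies in the intersection.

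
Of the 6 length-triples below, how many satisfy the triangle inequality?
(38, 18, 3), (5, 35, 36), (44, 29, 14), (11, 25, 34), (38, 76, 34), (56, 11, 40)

(3,18,38): 3+18 ≤ 38 → not valid
(5,35,36): 5+35 > 36 → valid
(14,29,44): 14+29 ≤ 44 → not valid
(11,25,34): 11+25 > 34 → valid
(34,38,76): 34+38 ≤ 76 → not valid
(11,40,56): 11+40 ≤ 56 → not valid
2 of the 6 triples form a triangle.

2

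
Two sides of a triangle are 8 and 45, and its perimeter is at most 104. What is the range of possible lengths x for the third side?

Triangle inequality alone gives 37 < x < 53.
The perimeter condition gives x ≤ 104 − 8 − 45 = 51.
Intersecting the two: 37 < x ≤ 51.

37 < x ≤ 51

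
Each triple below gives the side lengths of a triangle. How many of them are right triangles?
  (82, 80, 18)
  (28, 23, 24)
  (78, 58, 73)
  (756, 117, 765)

2

(82,80,18): 18²+80² = 6724 = 82² → right
(28,23,24): 23²+24² = 1105 > 784 = 28² → acute
(78,58,73): 58²+73² = 8693 > 6084 = 78² → acute
(756,117,765): 117²+756² = 585225 = 765² → right
2 of the 4 are right.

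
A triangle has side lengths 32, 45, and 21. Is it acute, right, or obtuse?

obtuse

Compare the square of the longest side to the sum of squares of the other two: 21² + 32² = 1465 < 2025 = 45².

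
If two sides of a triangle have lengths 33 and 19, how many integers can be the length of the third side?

The third side lies in the open interval (14, 52).
Integers from 15 to 51 inclusive: 51 − 15 + 1 = 37.

37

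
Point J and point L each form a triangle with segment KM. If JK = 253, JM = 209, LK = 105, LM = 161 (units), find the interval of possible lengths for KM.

From triangle JKM: |253 − 209| < KM < 253 + 209, i.e. 44 < KM < 462.
From triangle LKM: 56 < KM < 266.
Both must hold, so KM lies in the intersection.

56 < KM < 266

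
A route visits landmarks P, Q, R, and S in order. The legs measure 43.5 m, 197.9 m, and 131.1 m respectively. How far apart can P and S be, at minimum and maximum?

23.3 ≤ PS ≤ 372.5 m

The maximum is all hops collinear in one direction: 43.5 + 197.9 + 131.1 = 372.5.
The longest hop is 197.9; the others sum to 174.6. Folding the others back against it leaves at least 197.9 − 174.6 = 23.3.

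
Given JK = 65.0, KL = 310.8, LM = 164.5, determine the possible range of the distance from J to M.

81.3 ≤ JM ≤ 540.3

The maximum is all hops collinear in one direction: 65.0 + 310.8 + 164.5 = 540.3.
The longest hop is 310.8; the others sum to 229.5. Folding the others back against it leaves at least 310.8 − 229.5 = 81.3.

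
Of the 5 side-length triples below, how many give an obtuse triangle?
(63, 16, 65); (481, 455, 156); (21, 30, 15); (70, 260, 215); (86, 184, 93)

(63,16,65): 16²+63² = 4225 = 65² → right
(481,455,156): 156²+455² = 231361 = 481² → right
(21,30,15): 15²+21² = 666 < 900 = 30² → obtuse
(70,260,215): 70²+215² = 51125 < 67600 = 260² → obtuse
(86,184,93): 86+93 ≤ 184, not a triangle
2 of the 5 are obtuse.

2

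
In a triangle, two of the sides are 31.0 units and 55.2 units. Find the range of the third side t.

By the triangle inequality, t must be less than 31.0 + 55.2 = 86.2 and greater than |31.0 − 55.2| = 24.2.

24.2 < t < 86.2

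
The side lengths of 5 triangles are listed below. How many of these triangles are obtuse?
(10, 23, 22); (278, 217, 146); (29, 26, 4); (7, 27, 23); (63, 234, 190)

4

(10,23,22): 10²+22² = 584 > 529 = 23² → acute
(278,217,146): 146²+217² = 68405 < 77284 = 278² → obtuse
(29,26,4): 4²+26² = 692 < 841 = 29² → obtuse
(7,27,23): 7²+23² = 578 < 729 = 27² → obtuse
(63,234,190): 63²+190² = 40069 < 54756 = 234² → obtuse
4 of the 5 are obtuse.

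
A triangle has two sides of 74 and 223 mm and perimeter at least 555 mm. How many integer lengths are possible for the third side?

39

Triangle inequality: 149 < x < 297. Perimeter ≥ 555 gives x ≥ 555 − 74 − 223 = 258.
So 258 ≤ x < 297; integers 258 through 296: 39 values.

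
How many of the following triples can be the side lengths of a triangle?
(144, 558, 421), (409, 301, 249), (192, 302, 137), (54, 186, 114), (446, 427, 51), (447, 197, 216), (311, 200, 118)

(144,421,558): 144+421 > 558 → valid
(249,301,409): 249+301 > 409 → valid
(137,192,302): 137+192 > 302 → valid
(54,114,186): 54+114 ≤ 186 → not valid
(51,427,446): 51+427 > 446 → valid
(197,216,447): 197+216 ≤ 447 → not valid
(118,200,311): 118+200 > 311 → valid
5 of the 7 triples form a triangle.

5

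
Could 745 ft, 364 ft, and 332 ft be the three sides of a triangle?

No

The longest side is 745, but the other two sum to only 696.
696 < 745, so the triangle inequality fails.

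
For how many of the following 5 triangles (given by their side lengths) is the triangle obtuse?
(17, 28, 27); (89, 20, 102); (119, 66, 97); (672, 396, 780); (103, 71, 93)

(17,28,27): 17²+27² = 1018 > 784 = 28² → acute
(89,20,102): 20²+89² = 8321 < 10404 = 102² → obtuse
(119,66,97): 66²+97² = 13765 < 14161 = 119² → obtuse
(672,396,780): 396²+672² = 608400 = 780² → right
(103,71,93): 71²+93² = 13690 > 10609 = 103² → acute
2 of the 5 are obtuse.

2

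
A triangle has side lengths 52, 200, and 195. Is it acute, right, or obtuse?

acute

Compare the square of the longest side to the sum of squares of the other two: 52² + 195² = 40729 > 40000 = 200².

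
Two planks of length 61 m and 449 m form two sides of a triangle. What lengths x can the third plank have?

By the triangle inequality, x must be less than 61 + 449 = 510 and greater than |61 − 449| = 388.

388 < x < 510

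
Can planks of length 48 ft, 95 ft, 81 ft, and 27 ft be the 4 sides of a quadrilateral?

A quadrilateral exists iff every side is shorter than the sum of the others — equivalently, the longest side is less than the sum of the rest.
Longest side 95 < 156 (sum of the remaining 3), so yes.

Yes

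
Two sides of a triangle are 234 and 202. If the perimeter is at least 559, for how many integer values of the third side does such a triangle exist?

Triangle inequality: 32 < x < 436. Perimeter ≥ 559 gives x ≥ 559 − 234 − 202 = 123.
So 123 ≤ x < 436; integers 123 through 435: 313 values.

313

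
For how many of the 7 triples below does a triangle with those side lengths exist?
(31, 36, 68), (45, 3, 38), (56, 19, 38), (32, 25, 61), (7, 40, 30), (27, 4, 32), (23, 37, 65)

(31,36,68): 31+36 ≤ 68 → not valid
(3,38,45): 3+38 ≤ 45 → not valid
(19,38,56): 19+38 > 56 → valid
(25,32,61): 25+32 ≤ 61 → not valid
(7,30,40): 7+30 ≤ 40 → not valid
(4,27,32): 4+27 ≤ 32 → not valid
(23,37,65): 23+37 ≤ 65 → not valid
1 of the 7 triples forms a triangle.

1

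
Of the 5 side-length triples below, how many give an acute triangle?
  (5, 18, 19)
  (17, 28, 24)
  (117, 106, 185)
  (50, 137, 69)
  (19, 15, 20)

(5,18,19): 5²+18² = 349 < 361 = 19² → obtuse
(17,28,24): 17²+24² = 865 > 784 = 28² → acute
(117,106,185): 106²+117² = 24925 < 34225 = 185² → obtuse
(50,137,69): 50+69 ≤ 137, not a triangle
(19,15,20): 15²+19² = 586 > 400 = 20² → acute
2 of the 5 are acute.

2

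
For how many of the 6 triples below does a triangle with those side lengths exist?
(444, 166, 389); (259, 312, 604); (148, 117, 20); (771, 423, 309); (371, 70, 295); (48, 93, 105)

(166,389,444): 166+389 > 444 → valid
(259,312,604): 259+312 ≤ 604 → not valid
(20,117,148): 20+117 ≤ 148 → not valid
(309,423,771): 309+423 ≤ 771 → not valid
(70,295,371): 70+295 ≤ 371 → not valid
(48,93,105): 48+93 > 105 → valid
2 of the 6 triples form a triangle.

2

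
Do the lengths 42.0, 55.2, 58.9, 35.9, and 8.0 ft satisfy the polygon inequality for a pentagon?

Yes

A pentagon exists iff every side is shorter than the sum of the others — equivalently, the longest side is less than the sum of the rest.
Longest side 58.9 < 141.1 (sum of the remaining 4), so yes.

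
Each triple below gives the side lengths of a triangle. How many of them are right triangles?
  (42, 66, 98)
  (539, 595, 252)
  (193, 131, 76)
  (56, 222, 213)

(42,66,98): 42²+66² = 6120 < 9604 = 98² → obtuse
(539,595,252): 252²+539² = 354025 = 595² → right
(193,131,76): 76²+131² = 22937 < 37249 = 193² → obtuse
(56,222,213): 56²+213² = 48505 < 49284 = 222² → obtuse
1 of the 4 is right.

1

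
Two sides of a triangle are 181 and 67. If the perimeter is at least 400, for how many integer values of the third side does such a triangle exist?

96

Triangle inequality: 114 < x < 248. Perimeter ≥ 400 gives x ≥ 400 − 181 − 67 = 152.
So 152 ≤ x < 248; integers 152 through 247: 96 values.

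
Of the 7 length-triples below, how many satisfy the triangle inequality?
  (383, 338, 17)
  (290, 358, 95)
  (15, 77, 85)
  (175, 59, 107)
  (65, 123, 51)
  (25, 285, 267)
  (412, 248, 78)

(17,338,383): 17+338 ≤ 383 → not valid
(95,290,358): 95+290 > 358 → valid
(15,77,85): 15+77 > 85 → valid
(59,107,175): 59+107 ≤ 175 → not valid
(51,65,123): 51+65 ≤ 123 → not valid
(25,267,285): 25+267 > 285 → valid
(78,248,412): 78+248 ≤ 412 → not valid
3 of the 7 triples form a triangle.

3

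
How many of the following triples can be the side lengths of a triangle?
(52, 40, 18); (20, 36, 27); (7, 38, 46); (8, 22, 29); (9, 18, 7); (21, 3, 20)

(18,40,52): 18+40 > 52 → valid
(20,27,36): 20+27 > 36 → valid
(7,38,46): 7+38 ≤ 46 → not valid
(8,22,29): 8+22 > 29 → valid
(7,9,18): 7+9 ≤ 18 → not valid
(3,20,21): 3+20 > 21 → valid
4 of the 6 triples form a triangle.

4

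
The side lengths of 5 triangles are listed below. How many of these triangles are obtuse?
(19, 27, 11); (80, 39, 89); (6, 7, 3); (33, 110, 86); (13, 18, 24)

4

(19,27,11): 11²+19² = 482 < 729 = 27² → obtuse
(80,39,89): 39²+80² = 7921 = 89² → right
(6,7,3): 3²+6² = 45 < 49 = 7² → obtuse
(33,110,86): 33²+86² = 8485 < 12100 = 110² → obtuse
(13,18,24): 13²+18² = 493 < 576 = 24² → obtuse
4 of the 5 are obtuse.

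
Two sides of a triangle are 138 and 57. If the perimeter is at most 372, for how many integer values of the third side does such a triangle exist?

96

Triangle inequality: 81 < x < 195. Perimeter ≤ 372 gives x ≤ 372 − 138 − 57 = 177.
So 81 < x ≤ 177; integers 82 through 177: 96 values.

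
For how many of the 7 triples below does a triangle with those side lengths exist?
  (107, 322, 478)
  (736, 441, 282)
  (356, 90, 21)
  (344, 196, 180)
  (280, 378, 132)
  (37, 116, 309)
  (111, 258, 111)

(107,322,478): 107+322 ≤ 478 → not valid
(282,441,736): 282+441 ≤ 736 → not valid
(21,90,356): 21+90 ≤ 356 → not valid
(180,196,344): 180+196 > 344 → valid
(132,280,378): 132+280 > 378 → valid
(37,116,309): 37+116 ≤ 309 → not valid
(111,111,258): 111+111 ≤ 258 → not valid
2 of the 7 triples form a triangle.

2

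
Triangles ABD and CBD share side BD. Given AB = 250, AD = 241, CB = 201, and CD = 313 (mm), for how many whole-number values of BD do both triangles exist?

From triangle ABD: 9 < BD < 491.
From triangle CBD: 112 < BD < 514.
Intersection: 112 < BD < 491, so integers 113 through 490: 378 values.

378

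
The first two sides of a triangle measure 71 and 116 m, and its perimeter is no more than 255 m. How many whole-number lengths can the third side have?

Triangle inequality: 45 < x < 187. Perimeter ≤ 255 gives x ≤ 255 − 71 − 116 = 68.
So 45 < x ≤ 68; integers 46 through 68: 23 values.

23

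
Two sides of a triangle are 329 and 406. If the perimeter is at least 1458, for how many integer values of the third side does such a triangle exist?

Triangle inequality: 77 < x < 735. Perimeter ≥ 1458 gives x ≥ 1458 − 329 − 406 = 723.
So 723 ≤ x < 735; integers 723 through 734: 12 values.

12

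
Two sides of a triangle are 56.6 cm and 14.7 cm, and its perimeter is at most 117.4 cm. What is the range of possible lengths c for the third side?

Triangle inequality alone gives 41.9 < c < 71.3.
The perimeter condition gives c ≤ 117.4 − 56.6 − 14.7 = 46.1.
Intersecting the two: 41.9 < c ≤ 46.1.

41.9 < c ≤ 46.1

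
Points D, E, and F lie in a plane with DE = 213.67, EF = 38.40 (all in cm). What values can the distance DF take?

175.27 ≤ DF ≤ 252.07 cm

By the triangle inequality, |213.67 − 38.40| ≤ DF ≤ 213.67 + 38.40.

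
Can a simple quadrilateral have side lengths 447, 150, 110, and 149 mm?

For a quadrilateral, each side must be shorter than the sum of the others.
Here the longest side is 447, but the remaining 3 sides sum to only 409.

No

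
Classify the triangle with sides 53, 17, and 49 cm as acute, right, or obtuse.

Compare the square of the longest side to the sum of squares of the other two: 17² + 49² = 2690 < 2809 = 53².

obtuse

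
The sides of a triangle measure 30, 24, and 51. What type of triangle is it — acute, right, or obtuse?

obtuse

Compare the square of the longest side to the sum of squares of the other two: 24² + 30² = 1476 < 2601 = 51².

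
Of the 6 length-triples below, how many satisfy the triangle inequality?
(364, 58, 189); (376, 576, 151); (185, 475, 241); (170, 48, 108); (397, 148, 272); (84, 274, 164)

(58,189,364): 58+189 ≤ 364 → not valid
(151,376,576): 151+376 ≤ 576 → not valid
(185,241,475): 185+241 ≤ 475 → not valid
(48,108,170): 48+108 ≤ 170 → not valid
(148,272,397): 148+272 > 397 → valid
(84,164,274): 84+164 ≤ 274 → not valid
1 of the 6 triples forms a triangle.

1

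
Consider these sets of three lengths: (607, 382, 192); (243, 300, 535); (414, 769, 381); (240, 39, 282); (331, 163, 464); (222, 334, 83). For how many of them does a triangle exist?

3

(192,382,607): 192+382 ≤ 607 → not valid
(243,300,535): 243+300 > 535 → valid
(381,414,769): 381+414 > 769 → valid
(39,240,282): 39+240 ≤ 282 → not valid
(163,331,464): 163+331 > 464 → valid
(83,222,334): 83+222 ≤ 334 → not valid
3 of the 6 triples form a triangle.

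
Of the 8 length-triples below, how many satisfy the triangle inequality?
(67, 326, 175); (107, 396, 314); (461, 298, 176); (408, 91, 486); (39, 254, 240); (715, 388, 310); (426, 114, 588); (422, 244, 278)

(67,175,326): 67+175 ≤ 326 → not valid
(107,314,396): 107+314 > 396 → valid
(176,298,461): 176+298 > 461 → valid
(91,408,486): 91+408 > 486 → valid
(39,240,254): 39+240 > 254 → valid
(310,388,715): 310+388 ≤ 715 → not valid
(114,426,588): 114+426 ≤ 588 → not valid
(244,278,422): 244+278 > 422 → valid
5 of the 8 triples form a triangle.

5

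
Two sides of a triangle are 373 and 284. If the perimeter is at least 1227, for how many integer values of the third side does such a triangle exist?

87

Triangle inequality: 89 < x < 657. Perimeter ≥ 1227 gives x ≥ 1227 − 373 − 284 = 570.
So 570 ≤ x < 657; integers 570 through 656: 87 values.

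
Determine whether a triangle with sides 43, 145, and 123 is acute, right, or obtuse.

Compare the square of the longest side to the sum of squares of the other two: 43² + 123² = 16978 < 21025 = 145².

obtuse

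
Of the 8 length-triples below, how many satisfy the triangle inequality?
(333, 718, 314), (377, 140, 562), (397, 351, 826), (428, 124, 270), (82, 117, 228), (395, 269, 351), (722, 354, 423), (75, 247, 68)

2

(314,333,718): 314+333 ≤ 718 → not valid
(140,377,562): 140+377 ≤ 562 → not valid
(351,397,826): 351+397 ≤ 826 → not valid
(124,270,428): 124+270 ≤ 428 → not valid
(82,117,228): 82+117 ≤ 228 → not valid
(269,351,395): 269+351 > 395 → valid
(354,423,722): 354+423 > 722 → valid
(68,75,247): 68+75 ≤ 247 → not valid
2 of the 8 triples form a triangle.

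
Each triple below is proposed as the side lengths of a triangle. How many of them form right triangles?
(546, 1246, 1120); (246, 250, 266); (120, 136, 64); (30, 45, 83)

2

(546,1246,1120): 546²+1120² = 1552516 = 1246² → right
(246,250,266): 246²+250² = 123016 > 70756 = 266² → acute
(120,136,64): 64²+120² = 18496 = 136² → right
(30,45,83): 30+45 ≤ 83, not a triangle
2 of the 4 are right.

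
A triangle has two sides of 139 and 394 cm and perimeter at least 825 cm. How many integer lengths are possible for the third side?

Triangle inequality: 255 < x < 533. Perimeter ≥ 825 gives x ≥ 825 − 139 − 394 = 292.
So 292 ≤ x < 533; integers 292 through 532: 241 values.

241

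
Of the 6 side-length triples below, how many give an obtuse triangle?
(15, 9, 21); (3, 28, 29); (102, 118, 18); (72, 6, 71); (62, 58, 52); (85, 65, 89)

(15,9,21): 9²+15² = 306 < 441 = 21² → obtuse
(3,28,29): 3²+28² = 793 < 841 = 29² → obtuse
(102,118,18): 18²+102² = 10728 < 13924 = 118² → obtuse
(72,6,71): 6²+71² = 5077 < 5184 = 72² → obtuse
(62,58,52): 52²+58² = 6068 > 3844 = 62² → acute
(85,65,89): 65²+85² = 11450 > 7921 = 89² → acute
4 of the 6 are obtuse.

4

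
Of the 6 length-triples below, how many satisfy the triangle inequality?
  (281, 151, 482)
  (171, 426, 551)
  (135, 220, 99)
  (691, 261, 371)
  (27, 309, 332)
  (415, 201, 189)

3

(151,281,482): 151+281 ≤ 482 → not valid
(171,426,551): 171+426 > 551 → valid
(99,135,220): 99+135 > 220 → valid
(261,371,691): 261+371 ≤ 691 → not valid
(27,309,332): 27+309 > 332 → valid
(189,201,415): 189+201 ≤ 415 → not valid
3 of the 6 triples form a triangle.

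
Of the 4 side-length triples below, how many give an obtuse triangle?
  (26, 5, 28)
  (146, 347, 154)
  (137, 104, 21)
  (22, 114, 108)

2

(26,5,28): 5²+26² = 701 < 784 = 28² → obtuse
(146,347,154): 146+154 ≤ 347, not a triangle
(137,104,21): 21+104 ≤ 137, not a triangle
(22,114,108): 22²+108² = 12148 < 12996 = 114² → obtuse
2 of the 4 are obtuse.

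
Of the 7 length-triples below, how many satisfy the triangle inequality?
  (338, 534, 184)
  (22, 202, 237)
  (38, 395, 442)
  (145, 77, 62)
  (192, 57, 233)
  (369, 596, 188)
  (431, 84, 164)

(184,338,534): 184+338 ≤ 534 → not valid
(22,202,237): 22+202 ≤ 237 → not valid
(38,395,442): 38+395 ≤ 442 → not valid
(62,77,145): 62+77 ≤ 145 → not valid
(57,192,233): 57+192 > 233 → valid
(188,369,596): 188+369 ≤ 596 → not valid
(84,164,431): 84+164 ≤ 431 → not valid
1 of the 7 triples forms a triangle.

1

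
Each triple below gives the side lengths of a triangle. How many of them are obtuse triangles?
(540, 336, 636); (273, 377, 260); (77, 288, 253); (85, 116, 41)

(540,336,636): 336²+540² = 404496 = 636² → right
(273,377,260): 260²+273² = 142129 = 377² → right
(77,288,253): 77²+253² = 69938 < 82944 = 288² → obtuse
(85,116,41): 41²+85² = 8906 < 13456 = 116² → obtuse
2 of the 4 are obtuse.

2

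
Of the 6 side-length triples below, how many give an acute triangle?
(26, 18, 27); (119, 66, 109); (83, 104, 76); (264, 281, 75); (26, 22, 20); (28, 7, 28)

5

(26,18,27): 18²+26² = 1000 > 729 = 27² → acute
(119,66,109): 66²+109² = 16237 > 14161 = 119² → acute
(83,104,76): 76²+83² = 12665 > 10816 = 104² → acute
(264,281,75): 75²+264² = 75321 < 78961 = 281² → obtuse
(26,22,20): 20²+22² = 884 > 676 = 26² → acute
(28,7,28): 7²+28² = 833 > 784 = 28² → acute
5 of the 6 are acute.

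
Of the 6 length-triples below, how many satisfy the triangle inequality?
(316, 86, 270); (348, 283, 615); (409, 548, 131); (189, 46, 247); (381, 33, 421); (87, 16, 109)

(86,270,316): 86+270 > 316 → valid
(283,348,615): 283+348 > 615 → valid
(131,409,548): 131+409 ≤ 548 → not valid
(46,189,247): 46+189 ≤ 247 → not valid
(33,381,421): 33+381 ≤ 421 → not valid
(16,87,109): 16+87 ≤ 109 → not valid
2 of the 6 triples form a triangle.

2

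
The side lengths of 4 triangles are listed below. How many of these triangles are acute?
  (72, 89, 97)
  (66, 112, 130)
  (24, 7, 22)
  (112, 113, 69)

(72,89,97): 72²+89² = 13105 > 9409 = 97² → acute
(66,112,130): 66²+112² = 16900 = 130² → right
(24,7,22): 7²+22² = 533 < 576 = 24² → obtuse
(112,113,69): 69²+112² = 17305 > 12769 = 113² → acute
2 of the 4 are acute.

2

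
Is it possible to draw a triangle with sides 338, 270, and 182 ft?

The longest side is 338, and the other two sum to 452.
Since 452 > 338, the triangle inequality holds.

Yes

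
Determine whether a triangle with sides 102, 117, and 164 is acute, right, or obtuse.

obtuse

Compare the square of the longest side to the sum of squares of the other two: 102² + 117² = 24093 < 26896 = 164².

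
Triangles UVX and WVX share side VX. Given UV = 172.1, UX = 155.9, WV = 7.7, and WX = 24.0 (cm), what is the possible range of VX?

From triangle UVX: |172.1 − 155.9| < VX < 172.1 + 155.9, i.e. 16.2 < VX < 328.0.
From triangle WVX: 16.3 < VX < 31.7.
Both must hold, so VX lies in the intersection.

16.3 < VX < 31.7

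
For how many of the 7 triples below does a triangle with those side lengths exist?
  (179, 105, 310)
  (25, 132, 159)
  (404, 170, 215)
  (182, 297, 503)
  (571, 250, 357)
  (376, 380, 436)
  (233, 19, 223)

3

(105,179,310): 105+179 ≤ 310 → not valid
(25,132,159): 25+132 ≤ 159 → not valid
(170,215,404): 170+215 ≤ 404 → not valid
(182,297,503): 182+297 ≤ 503 → not valid
(250,357,571): 250+357 > 571 → valid
(376,380,436): 376+380 > 436 → valid
(19,223,233): 19+223 > 233 → valid
3 of the 7 triples form a triangle.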